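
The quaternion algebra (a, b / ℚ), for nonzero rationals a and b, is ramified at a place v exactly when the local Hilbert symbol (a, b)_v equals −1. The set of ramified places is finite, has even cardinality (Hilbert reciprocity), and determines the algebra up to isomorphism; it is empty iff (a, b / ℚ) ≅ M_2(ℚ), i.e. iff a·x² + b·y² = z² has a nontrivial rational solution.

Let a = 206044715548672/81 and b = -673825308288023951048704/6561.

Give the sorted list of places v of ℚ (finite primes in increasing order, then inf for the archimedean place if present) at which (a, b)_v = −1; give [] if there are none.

[7, 17]

(a, b) ≡ (133, -2431) mod (ℚ^×)²; places V = {2, 3, 7, 11, 13, 17, 19, ∞}.
(a,b)_3: α=-4, u≡1; β=-8, v≡2 (mod 3); (1|3)=+1, (2|3)=-1; sign (−1)^0·+1^-8·-1^-4 = +1.
(a,b)_∞: sgn(133)=+, sgn(-2431)=−, so +1.
(a,b)_13: α=2, u≡1; β=3, v≡11 (mod 13); (1|13)=+1, (11|13)=-1; sign (−1)^0·+1^3·-1^2 = +1.
(a,b)_17: α=2, u≡11; β=3, v≡6 (mod 17); (11|17)=-1, (6|17)=-1; sign (−1)^0·-1^3·-1^2 = -1.
(a,b)_19: α=1, u≡9; β=2, v≡16 (mod 19); (9|19)=+1, (16|19)=+1; sign (−1)^0·+1^2·+1^1 = +1.
(a,b)_2: α=18, β=30; u≡5, v≡1 (mod 8); ε(u)ε(v)=0·0, αω(v)=18·0, βω(u)=30·1; sum ≡ 0  ⇒  +1.
(a,b)_11: α=2, u≡9; β=5, v≡7 (mod 11); (9|11)=+1, (7|11)=-1; sign (−1)^0·+1^5·-1^2 = +1.
(a,b)_7: α=1, u≡5; β=0, v≡3 (mod 7); (5|7)=-1, (3|7)=-1; sign (−1)^0·-1^0·-1^1 = -1.
Ram(133, -2431) = {7, 17}; no ℚ_7-point on the conic.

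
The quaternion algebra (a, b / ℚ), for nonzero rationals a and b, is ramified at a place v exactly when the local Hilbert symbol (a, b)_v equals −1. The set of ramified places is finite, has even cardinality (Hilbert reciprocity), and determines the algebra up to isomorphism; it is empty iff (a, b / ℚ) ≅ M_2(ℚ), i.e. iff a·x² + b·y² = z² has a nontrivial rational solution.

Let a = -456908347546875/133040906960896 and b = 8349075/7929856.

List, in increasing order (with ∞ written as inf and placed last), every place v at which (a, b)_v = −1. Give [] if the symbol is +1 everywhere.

Mod squares: a ≡ -4456963, b ≡ 4123. Check v ∈ {∞, 2, 3, 5, 7, 11, 19, 23, 31, 47}.
v=7: a=7^1·(≡2), b=7^1·(≡4) mod 7; (2|7)=+1, (4|7)=+1; (−1)^{1·1·3}·(+1)^1·(+1)^1 = -1.
v=3: a=3^8·(≡2), b=3^4·(≡1) mod 3; (2|3)=-1, (1|3)=+1; (−1)^{8·4·1}·(-1)^4·(+1)^8 = +1.
v=47: a=47^1·(≡1), b=47^0·(≡32) mod 47; (1|47)=+1, (32|47)=+1; (−1)^{1·0·23}·(+1)^0·(+1)^1 = +1.
v=23: a=23^1·(≡14), b=23^0·(≡18) mod 23; (14|23)=-1, (18|23)=+1; (−1)^{1·0·11}·(-1)^0·(+1)^1 = +1.
v=19: a=19^1·(≡6), b=19^1·(≡15) mod 19; (6|19)=+1, (15|19)=-1; (−1)^{1·1·9}·(+1)^1·(-1)^1 = +1.
v=31: a=31^1·(≡8), b=31^1·(≡16) mod 31; (8|31)=+1, (16|31)=+1; (−1)^{1·1·15}·(+1)^1·(+1)^1 = -1.
v=5: a=5^6·(≡2), b=5^2·(≡3) mod 5; (2|5)=-1, (3|5)=-1; (−1)^{6·2·2}·(-1)^2·(-1)^6 = +1.
v=∞: -4456963 < 0 and 4123 > 0  ⇒  (a,b)_∞ = +1.
v=2: v_2(a)=-40, v_2(b)=-16; units ≡ 5, 3 (mod 8); ε·ε+αω+βω = 0·1+-40·1+-16·1 ≡ 0  ⇒  (a,b)_2 = +1.
v=11: a=11^-2·(≡7), b=11^-2·(≡1) mod 11; (7|11)=-1, (1|11)=+1; (−1)^{-2·-2·5}·(-1)^-2·(+1)^-2 = +1.
|Ram(-4456963, 4123)| = 2, even; anisotropic at {7, 31}.

[7, 31]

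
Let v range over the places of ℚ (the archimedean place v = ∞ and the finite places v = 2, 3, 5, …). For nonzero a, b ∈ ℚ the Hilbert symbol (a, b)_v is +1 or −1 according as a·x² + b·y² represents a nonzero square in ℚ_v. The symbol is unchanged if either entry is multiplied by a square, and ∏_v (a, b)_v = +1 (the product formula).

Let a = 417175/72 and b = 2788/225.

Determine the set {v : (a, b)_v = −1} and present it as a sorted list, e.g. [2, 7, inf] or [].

Mod squares: a ≡ 33374, b ≡ 697. Check v ∈ {∞, 2, 3, 5, 11, 17, 37, 41}.
v=11: a=11^1·(≡5), b=11^0·(≡1) mod 11; (5|11)=+1, (1|11)=+1; (−1)^{1·0·5}·(+1)^0·(+1)^1 = +1.
v=2: v_2(a)=-3, v_2(b)=2; units ≡ 7, 1 (mod 8); ε·ε+αω+βω = 1·0+-3·0+2·0 ≡ 0  ⇒  (a,b)_2 = +1.
v=∞: 33374 > 0 and 697 > 0  ⇒  (a,b)_∞ = +1.
v=41: a=41^1·(≡28), b=41^1·(≡28) mod 41; (28|41)=-1, (28|41)=-1; (−1)^{1·1·20}·(-1)^1·(-1)^1 = +1.
v=17: a=17^0·(≡3), b=17^1·(≡7) mod 17; (3|17)=-1, (7|17)=-1; (−1)^{0·1·8}·(-1)^1·(-1)^0 = -1.
v=5: a=5^2·(≡1), b=5^-2·(≡2) mod 5; (1|5)=+1, (2|5)=-1; (−1)^{2·-2·2}·(+1)^-2·(-1)^2 = +1.
v=37: a=37^1·(≡5), b=37^0·(≡29) mod 37; (5|37)=-1, (29|37)=-1; (−1)^{1·0·18}·(-1)^0·(-1)^1 = -1.
v=3: a=3^-2·(≡2), b=3^-2·(≡1) mod 3; (2|3)=-1, (1|3)=+1; (−1)^{-2·-2·1}·(-1)^-2·(+1)^-2 = +1.
Ram(33374, 697) = {17, 37}; no ℚ_17-point on the conic.

[17, 37]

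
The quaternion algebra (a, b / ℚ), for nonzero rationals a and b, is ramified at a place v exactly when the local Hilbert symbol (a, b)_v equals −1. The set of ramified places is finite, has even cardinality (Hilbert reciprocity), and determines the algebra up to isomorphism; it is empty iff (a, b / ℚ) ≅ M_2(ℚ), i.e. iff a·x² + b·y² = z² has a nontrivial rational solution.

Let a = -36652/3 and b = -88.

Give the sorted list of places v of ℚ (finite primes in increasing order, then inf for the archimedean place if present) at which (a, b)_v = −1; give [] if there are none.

(a, b) ≡ (-561, -22) mod (ℚ^×)²; places V = {2, 3, 7, 11, 17, ∞}.
(a,b)_3: α=-1, u≡2; β=0, v≡2 (mod 3); (2|3)=-1, (2|3)=-1; sign (−1)^0·-1^0·-1^-1 = -1.
(a,b)_∞: sgn(-561)=−, sgn(-22)=−, so -1.
(a,b)_17: α=1, u≡1; β=0, v≡14 (mod 17); (1|17)=+1, (14|17)=-1; sign (−1)^0·+1^0·-1^1 = -1.
(a,b)_11: α=1, u≡4; β=1, v≡3 (mod 11); (4|11)=+1, (3|11)=+1; sign (−1)^1·+1^1·+1^1 = -1.
(a,b)_2: α=2, β=3; u≡7, v≡5 (mod 8); ε(u)ε(v)=1·0, αω(v)=2·1, βω(u)=3·0; sum ≡ 0  ⇒  +1.
(a,b)_7: α=2, u≡5; β=0, v≡3 (mod 7); (5|7)=-1, (3|7)=-1; sign (−1)^0·-1^0·-1^2 = +1.
(-561, -22 / ℚ) ramifies at {3, 11, 17, ∞}: a division algebra.

[3, 11, 17, inf]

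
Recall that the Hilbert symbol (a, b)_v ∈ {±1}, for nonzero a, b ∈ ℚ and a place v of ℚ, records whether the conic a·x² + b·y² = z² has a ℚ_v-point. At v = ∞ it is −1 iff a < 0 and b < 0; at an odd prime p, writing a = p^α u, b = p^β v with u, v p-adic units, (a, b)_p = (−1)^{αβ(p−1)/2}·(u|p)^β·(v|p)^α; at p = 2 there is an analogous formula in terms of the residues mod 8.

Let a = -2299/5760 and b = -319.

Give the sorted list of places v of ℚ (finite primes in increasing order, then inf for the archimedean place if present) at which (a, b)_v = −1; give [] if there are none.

[11, inf]

(a, b) ≡ (-190, -319) mod (ℚ^×)²; places V = {2, 3, 5, 11, 19, 29, ∞}.
(a,b)_29: α=0, u≡6; β=1, v≡18 (mod 29); (6|29)=+1, (18|29)=-1; sign (−1)^0·+1^1·-1^0 = +1.
(a,b)_11: α=2, u≡2; β=1, v≡4 (mod 11); (2|11)=-1, (4|11)=+1; sign (−1)^0·-1^1·+1^2 = -1.
(a,b)_2: α=-7, β=0; u≡1, v≡1 (mod 8); ε(u)ε(v)=0·0, αω(v)=-7·0, βω(u)=0·0; sum ≡ 0  ⇒  +1.
(a,b)_19: α=1, u≡4; β=0, v≡4 (mod 19); (4|19)=+1, (4|19)=+1; sign (−1)^0·+1^0·+1^1 = +1.
(a,b)_5: α=-1, u≡3; β=0, v≡1 (mod 5); (3|5)=-1, (1|5)=+1; sign (−1)^0·-1^0·+1^-1 = +1.
(a,b)_3: α=-2, u≡2; β=0, v≡2 (mod 3); (2|3)=-1, (2|3)=-1; sign (−1)^0·-1^0·-1^-2 = +1.
(a,b)_∞: sgn(-190)=−, sgn(-319)=−, so -1.
|Ram(-190, -319)| = 2, even; anisotropic at {11, ∞}.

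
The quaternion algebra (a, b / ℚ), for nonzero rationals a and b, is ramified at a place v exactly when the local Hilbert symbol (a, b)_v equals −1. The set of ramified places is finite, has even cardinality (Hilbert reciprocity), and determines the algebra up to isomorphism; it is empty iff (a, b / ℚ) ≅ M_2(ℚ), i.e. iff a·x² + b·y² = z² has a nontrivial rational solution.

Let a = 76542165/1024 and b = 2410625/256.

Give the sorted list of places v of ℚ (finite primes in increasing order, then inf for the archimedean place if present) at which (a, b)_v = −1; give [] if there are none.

[5, 19]

Mod squares: a ≡ 19285, b ≡ 3857. Check v ∈ {∞, 2, 3, 5, 7, 19, 29}.
v=5: a=5^1·(≡2), b=5^4·(≡2) mod 5; (2|5)=-1, (2|5)=-1; (−1)^{1·4·2}·(-1)^4·(-1)^1 = -1.
v=7: a=7^3·(≡1), b=7^1·(≡6) mod 7; (1|7)=+1, (6|7)=-1; (−1)^{3·1·3}·(+1)^1·(-1)^3 = +1.
v=2: v_2(a)=-10, v_2(b)=-8; units ≡ 5, 1 (mod 8); ε·ε+αω+βω = 0·0+-10·0+-8·1 ≡ 0  ⇒  (a,b)_2 = +1.
v=19: a=19^1·(≡8), b=19^1·(≡14) mod 19; (8|19)=-1, (14|19)=-1; (−1)^{1·1·9}·(-1)^1·(-1)^1 = -1.
v=∞: 19285 > 0 and 3857 > 0  ⇒  (a,b)_∞ = +1.
v=3: a=3^4·(≡1), b=3^0·(≡2) mod 3; (1|3)=+1, (2|3)=-1; (−1)^{4·0·1}·(+1)^0·(-1)^4 = +1.
v=29: a=29^1·(≡17), b=29^1·(≡21) mod 29; (17|29)=-1, (21|29)=-1; (−1)^{1·1·14}·(-1)^1·(-1)^1 = +1.
|Ram(19285, 3857)| = 2, even; anisotropic at {5, 19}.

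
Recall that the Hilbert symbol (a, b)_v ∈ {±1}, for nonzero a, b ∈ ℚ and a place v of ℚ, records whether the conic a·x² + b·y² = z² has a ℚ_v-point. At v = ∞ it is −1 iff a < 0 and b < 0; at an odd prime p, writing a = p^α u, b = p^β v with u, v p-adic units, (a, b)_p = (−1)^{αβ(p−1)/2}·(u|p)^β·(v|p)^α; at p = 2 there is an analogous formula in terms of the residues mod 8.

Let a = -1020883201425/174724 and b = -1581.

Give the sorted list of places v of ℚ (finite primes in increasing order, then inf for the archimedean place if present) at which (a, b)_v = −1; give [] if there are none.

[2, inf]

(a, b) ≡ (-17, -1581) mod (ℚ^×)²; places V = {2, 3, 5, 11, 17, 19, 31, ∞}.
(a,b)_5: α=2, u≡2; β=0, v≡4 (mod 5); (2|5)=-1, (4|5)=+1; sign (−1)^0·-1^0·+1^2 = +1.
(a,b)_11: α=-2, u≡4; β=0, v≡3 (mod 11); (4|11)=+1, (3|11)=+1; sign (−1)^0·+1^0·+1^-2 = +1.
(a,b)_∞: sgn(-17)=−, sgn(-1581)=−, so -1.
(a,b)_17: α=3, u≡9; β=1, v≡9 (mod 17); (9|17)=+1, (9|17)=+1; sign (−1)^0·+1^1·+1^3 = +1.
(a,b)_2: α=-2, β=0; u≡7, v≡3 (mod 8); ε(u)ε(v)=1·1, αω(v)=-2·1, βω(u)=0·0; sum ≡ 1  ⇒  -1.
(a,b)_3: α=2, u≡1; β=1, v≡1 (mod 3); (1|3)=+1, (1|3)=+1; sign (−1)^0·+1^1·+1^2 = +1.
(a,b)_19: α=-2, u≡13; β=0, v≡15 (mod 19); (13|19)=-1, (15|19)=-1; sign (−1)^0·-1^0·-1^-2 = +1.
(a,b)_31: α=4, u≡16; β=1, v≡11 (mod 31); (16|31)=+1, (11|31)=-1; sign (−1)^0·+1^1·-1^4 = +1.
(-17, -1581 / ℚ) ramifies at {2, ∞}: a division algebra.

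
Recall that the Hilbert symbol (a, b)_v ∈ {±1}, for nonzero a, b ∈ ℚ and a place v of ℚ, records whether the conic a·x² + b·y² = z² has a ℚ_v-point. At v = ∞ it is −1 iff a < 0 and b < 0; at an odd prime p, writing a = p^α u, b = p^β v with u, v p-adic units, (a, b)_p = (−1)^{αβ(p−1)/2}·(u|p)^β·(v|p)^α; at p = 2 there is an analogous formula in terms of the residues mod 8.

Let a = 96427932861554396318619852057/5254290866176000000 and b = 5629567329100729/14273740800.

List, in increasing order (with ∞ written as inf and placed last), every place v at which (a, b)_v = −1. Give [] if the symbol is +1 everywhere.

Mod squares: a ≡ 697, b ≡ 715778. Check v ∈ {∞, 2, 3, 5, 7, 11, 17, 19, 23, 29, 37, 41, 43}.
v=23: a=23^0·(≡14), b=23^2·(≡18) mod 23; (14|23)=-1, (18|23)=+1; (−1)^{0·2·11}·(-1)^2·(+1)^0 = +1.
v=2: v_2(a)=-24, v_2(b)=-19; units ≡ 1, 1 (mod 8); ε·ε+αω+βω = 0·0+-24·0+-19·0 ≡ 0  ⇒  (a,b)_2 = +1.
v=17: a=17^1·(≡5), b=17^0·(≡11) mod 17; (5|17)=-1, (11|17)=-1; (−1)^{1·0·8}·(-1)^0·(-1)^1 = -1.
v=∞: 697 > 0 and 715778 > 0  ⇒  (a,b)_∞ = +1.
v=29: a=29^2·(≡28), b=29^1·(≡3) mod 29; (28|29)=+1, (3|29)=-1; (−1)^{2·1·14}·(+1)^1·(-1)^2 = +1.
v=19: a=19^2·(≡2), b=19^2·(≡15) mod 19; (2|19)=-1, (15|19)=-1; (−1)^{2·2·9}·(-1)^2·(-1)^2 = +1.
v=43: a=43^2·(≡4), b=43^1·(≡18) mod 43; (4|43)=+1, (18|43)=-1; (−1)^{2·1·21}·(+1)^1·(-1)^2 = +1.
v=11: a=11^-4·(≡1), b=11^-2·(≡10) mod 11; (1|11)=+1, (10|11)=-1; (−1)^{-4·-2·5}·(+1)^-2·(-1)^-4 = +1.
v=37: a=37^-2·(≡14), b=37^0·(≡2) mod 37; (14|37)=-1, (2|37)=-1; (−1)^{-2·0·18}·(-1)^0·(-1)^-2 = +1.
v=5: a=5^-6·(≡3), b=5^-2·(≡2) mod 5; (3|5)=-1, (2|5)=-1; (−1)^{-6·-2·2}·(-1)^-2·(-1)^-6 = +1.
v=3: a=3^2·(≡1), b=3^-2·(≡2) mod 3; (1|3)=+1, (2|3)=-1; (−1)^{2·-2·1}·(+1)^-2·(-1)^2 = +1.
v=7: a=7^8·(≡2), b=7^3·(≡3) mod 7; (2|7)=+1, (3|7)=-1; (−1)^{8·3·3}·(+1)^3·(-1)^8 = +1.
v=41: a=41^7·(≡12), b=41^3·(≡2) mod 41; (12|41)=-1, (2|41)=+1; (−1)^{7·3·20}·(-1)^3·(+1)^7 = -1.
(697, 715778 / ℚ) ramifies at {17, 41}: a division algebra.

[17, 41]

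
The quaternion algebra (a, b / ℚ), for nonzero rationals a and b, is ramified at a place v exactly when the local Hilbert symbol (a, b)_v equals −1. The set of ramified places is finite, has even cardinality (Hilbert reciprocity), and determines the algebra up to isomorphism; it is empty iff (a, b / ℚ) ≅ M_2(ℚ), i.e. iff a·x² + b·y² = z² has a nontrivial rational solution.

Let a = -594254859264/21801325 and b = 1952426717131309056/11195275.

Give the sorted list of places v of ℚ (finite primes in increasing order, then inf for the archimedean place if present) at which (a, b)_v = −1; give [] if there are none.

[17, 23, 37, 43]

(a, b) ≡ (-9503, 9526548434) mod (ℚ^×)²; places V = {2, 3, 5, 7, 11, 13, 17, 19, 23, 31, 37, 43, ∞}.
(a,b)_∞: sgn(-9503)=−, sgn(9526548434)=+, so +1.
(a,b)_13: α=-1, u≡1; β=-1, v≡9 (mod 13); (1|13)=+1, (9|13)=+1; sign (−1)^0·+1^-1·+1^-1 = +1.
(a,b)_23: α=0, u≡20; β=1, v≡18 (mod 23); (20|23)=-1, (18|23)=+1; sign (−1)^0·-1^1·+1^0 = -1.
(a,b)_2: α=10, β=19; u≡1, v≡1 (mod 8); ε(u)ε(v)=0·0, αω(v)=10·0, βω(u)=19·0; sum ≡ 0  ⇒  +1.
(a,b)_3: α=8, u≡1; β=10, v≡2 (mod 3); (1|3)=+1, (2|3)=-1; sign (−1)^0·+1^10·-1^8 = +1.
(a,b)_19: α=0, u≡5; β=-1, v≡6 (mod 19); (5|19)=+1, (6|19)=+1; sign (−1)^0·+1^-1·+1^0 = +1.
(a,b)_43: α=1, u≡42; β=1, v≡33 (mod 43); (42|43)=-1, (33|43)=-1; sign (−1)^1·-1^1·-1^1 = -1.
(a,b)_7: α=-2, u≡5; β=-2, v≡4 (mod 7); (5|7)=-1, (4|7)=+1; sign (−1)^0·-1^-2·+1^-2 = +1.
(a,b)_17: α=1, u≡15; β=1, v≡14 (mod 17); (15|17)=+1, (14|17)=-1; sign (−1)^0·+1^1·-1^1 = -1.
(a,b)_5: α=-2, u≡2; β=-2, v≡1 (mod 5); (2|5)=-1, (1|5)=+1; sign (−1)^0·-1^-2·+1^-2 = +1.
(a,b)_11: α=2, u≡9; β=2, v≡2 (mod 11); (9|11)=+1, (2|11)=-1; sign (−1)^0·+1^2·-1^2 = +1.
(a,b)_37: α=-2, u≡24; β=-1, v≡20 (mod 37); (24|37)=-1, (20|37)=-1; sign (−1)^0·-1^-1·-1^-2 = -1.
(a,b)_31: α=0, u≡7; β=1, v≡29 (mod 31); (7|31)=+1, (29|31)=-1; sign (−1)^0·+1^1·-1^0 = +1.
(-9503, 9526548434 / ℚ) ramifies at {17, 23, 37, 43}: a division algebra.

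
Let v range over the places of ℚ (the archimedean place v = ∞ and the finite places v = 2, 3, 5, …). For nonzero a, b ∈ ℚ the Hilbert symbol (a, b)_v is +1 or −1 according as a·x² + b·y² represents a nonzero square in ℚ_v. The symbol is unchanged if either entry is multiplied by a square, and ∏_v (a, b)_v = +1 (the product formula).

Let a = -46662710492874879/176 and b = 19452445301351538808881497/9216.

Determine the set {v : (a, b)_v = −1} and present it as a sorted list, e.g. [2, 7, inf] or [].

[13, 17, 31, 37]

(a, b) ≡ (-13981, 8177) mod (ℚ^×)²; places V = {2, 3, 11, 13, 17, 19, 31, 37, 41, ∞}.
(a,b)_37: α=2, u≡22; β=3, v≡7 (mod 37); (22|37)=-1, (7|37)=+1; sign (−1)^0·-1^3·+1^2 = -1.
(a,b)_11: α=-1, u≡3; β=0, v≡4 (mod 11); (3|11)=+1, (4|11)=+1; sign (−1)^0·+1^0·+1^-1 = +1.
(a,b)_17: α=2, u≡12; β=3, v≡14 (mod 17); (12|17)=-1, (14|17)=-1; sign (−1)^0·-1^3·-1^2 = -1.
(a,b)_2: α=-4, β=-10; u≡3, v≡1 (mod 8); ε(u)ε(v)=1·0, αω(v)=-4·0, βω(u)=-10·1; sum ≡ 0  ⇒  +1.
(a,b)_∞: sgn(-13981)=−, sgn(8177)=+, so +1.
(a,b)_13: α=4, u≡6; β=5, v≡2 (mod 13); (6|13)=-1, (2|13)=-1; sign (−1)^0·-1^5·-1^4 = -1.
(a,b)_41: α=1, u≡11; β=2, v≡37 (mod 41); (11|41)=-1, (37|41)=+1; sign (−1)^0·-1^2·+1^1 = +1.
(a,b)_3: α=2, u≡2; β=-2, v≡2 (mod 3); (2|3)=-1, (2|3)=-1; sign (−1)^0·-1^-2·-1^2 = +1.
(a,b)_31: α=1, u≡7; β=2, v≡24 (mod 31); (7|31)=+1, (24|31)=-1; sign (−1)^0·+1^2·-1^1 = -1.
(a,b)_19: α=2, u≡12; β=4, v≡11 (mod 19); (12|19)=-1, (11|19)=+1; sign (−1)^0·-1^4·+1^2 = +1.
Ram(-13981, 8177) = {13, 17, 31, 37}; no ℚ_13-point on the conic.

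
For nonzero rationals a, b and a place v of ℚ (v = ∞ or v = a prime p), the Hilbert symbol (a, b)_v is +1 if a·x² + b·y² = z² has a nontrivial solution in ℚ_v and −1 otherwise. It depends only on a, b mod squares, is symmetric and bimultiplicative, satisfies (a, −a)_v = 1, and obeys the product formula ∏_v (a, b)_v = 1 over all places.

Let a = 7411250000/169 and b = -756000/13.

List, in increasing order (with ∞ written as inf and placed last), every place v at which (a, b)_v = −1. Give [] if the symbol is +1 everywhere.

[2, 3, 7, 13]

Mod squares: a ≡ 5, b ≡ -2730. Check v ∈ {∞, 2, 3, 5, 7, 11, 13}.
v=2: v_2(a)=4, v_2(b)=5; units ≡ 5, 3 (mod 8); ε·ε+αω+βω = 0·1+4·1+5·1 ≡ 1  ⇒  (a,b)_2 = -1.
v=5: a=5^7·(≡1), b=5^3·(≡4) mod 5; (1|5)=+1, (4|5)=+1; (−1)^{7·3·2}·(+1)^3·(+1)^7 = +1.
v=11: a=11^2·(≡5), b=11^0·(≡4) mod 11; (5|11)=+1, (4|11)=+1; (−1)^{2·0·5}·(+1)^0·(+1)^2 = +1.
v=3: a=3^0·(≡2), b=3^3·(≡2) mod 3; (2|3)=-1, (2|3)=-1; (−1)^{0·3·1}·(-1)^3·(-1)^0 = -1.
v=∞: 5 > 0 and -2730 < 0  ⇒  (a,b)_∞ = +1.
v=13: a=13^-2·(≡11), b=13^-1·(≡2) mod 13; (11|13)=-1, (2|13)=-1; (−1)^{-2·-1·6}·(-1)^-1·(-1)^-2 = -1.
v=7: a=7^2·(≡6), b=7^1·(≡4) mod 7; (6|7)=-1, (4|7)=+1; (−1)^{2·1·3}·(-1)^1·(+1)^2 = -1.
|Ram(5, -2730)| = 4, even; anisotropic at {2, 3, 7, 13}.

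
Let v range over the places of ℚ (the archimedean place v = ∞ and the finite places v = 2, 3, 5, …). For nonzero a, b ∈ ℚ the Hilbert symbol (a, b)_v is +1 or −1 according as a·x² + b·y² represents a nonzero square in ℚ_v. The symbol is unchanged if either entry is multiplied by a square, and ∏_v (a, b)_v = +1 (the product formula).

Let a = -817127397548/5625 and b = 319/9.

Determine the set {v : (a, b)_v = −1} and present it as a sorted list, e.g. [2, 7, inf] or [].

(a, b) ≡ (-2387, 319) mod (ℚ^×)²; places V = {2, 3, 5, 7, 11, 29, 31, ∞}.
(a,b)_2: α=2, β=0; u≡5, v≡7 (mod 8); ε(u)ε(v)=0·1, αω(v)=2·0, βω(u)=0·1; sum ≡ 0  ⇒  +1.
(a,b)_11: α=3, u≡9; β=1, v≡2 (mod 11); (9|11)=+1, (2|11)=-1; sign (−1)^1·+1^1·-1^3 = +1.
(a,b)_5: α=-4, u≡3; β=0, v≡1 (mod 5); (3|5)=-1, (1|5)=+1; sign (−1)^0·-1^0·+1^-4 = +1.
(a,b)_7: α=1, u≡4; β=0, v≡2 (mod 7); (4|7)=+1, (2|7)=+1; sign (−1)^0·+1^0·+1^1 = +1.
(a,b)_31: α=1, u≡2; β=0, v≡1 (mod 31); (2|31)=+1, (1|31)=+1; sign (−1)^0·+1^0·+1^1 = +1.
(a,b)_3: α=-2, u≡1; β=-2, v≡1 (mod 3); (1|3)=+1, (1|3)=+1; sign (−1)^0·+1^-2·+1^-2 = +1.
(a,b)_29: α=4, u≡6; β=1, v≡27 (mod 29); (6|29)=+1, (27|29)=-1; sign (−1)^0·+1^1·-1^4 = +1.
(a,b)_∞: sgn(-2387)=−, sgn(319)=+, so +1.
Ram(a, b) = ∅: the form -2387·x² + 319·y² − z² is isotropic over every ℚ_v, so by Hasse–Minkowski it is isotropic over ℚ.

[]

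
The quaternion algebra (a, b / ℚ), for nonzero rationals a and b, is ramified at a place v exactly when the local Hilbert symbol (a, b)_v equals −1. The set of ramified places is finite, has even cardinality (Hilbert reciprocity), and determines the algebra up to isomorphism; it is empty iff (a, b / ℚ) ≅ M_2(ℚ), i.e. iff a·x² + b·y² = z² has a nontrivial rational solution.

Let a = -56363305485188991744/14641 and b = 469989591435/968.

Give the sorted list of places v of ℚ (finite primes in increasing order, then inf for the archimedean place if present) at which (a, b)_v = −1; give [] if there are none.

[2, 3, 13, 17]

Mod squares: a ≡ -91, b ≡ 6630. Check v ∈ {∞, 2, 3, 5, 7, 11, 13, 17}.
v=7: a=7^5·(≡4), b=7^4·(≡1) mod 7; (4|7)=+1, (1|7)=+1; (−1)^{5·4·3}·(+1)^4·(+1)^5 = +1.
v=3: a=3^20·(≡2), b=3^11·(≡2) mod 3; (2|3)=-1, (2|3)=-1; (−1)^{20·11·1}·(-1)^11·(-1)^20 = -1.
v=13: a=13^1·(≡6), b=13^1·(≡10) mod 13; (6|13)=-1, (10|13)=+1; (−1)^{1·1·6}·(-1)^1·(+1)^1 = -1.
v=11: a=11^-4·(≡7), b=11^-2·(≡7) mod 11; (7|11)=-1, (7|11)=-1; (−1)^{-4·-2·5}·(-1)^-2·(-1)^-4 = +1.
v=17: a=17^2·(≡7), b=17^1·(≡16) mod 17; (7|17)=-1, (16|17)=+1; (−1)^{2·1·8}·(-1)^1·(+1)^2 = -1.
v=5: a=5^0·(≡1), b=5^1·(≡4) mod 5; (1|5)=+1, (4|5)=+1; (−1)^{0·1·2}·(+1)^1·(+1)^0 = +1.
v=∞: -91 < 0 and 6630 > 0  ⇒  (a,b)_∞ = +1.
v=2: v_2(a)=8, v_2(b)=-3; units ≡ 5, 3 (mod 8); ε·ε+αω+βω = 0·1+8·1+-3·1 ≡ 1  ⇒  (a,b)_2 = -1.
|Ram(-91, 6630)| = 4, even; anisotropic at {2, 3, 13, 17}.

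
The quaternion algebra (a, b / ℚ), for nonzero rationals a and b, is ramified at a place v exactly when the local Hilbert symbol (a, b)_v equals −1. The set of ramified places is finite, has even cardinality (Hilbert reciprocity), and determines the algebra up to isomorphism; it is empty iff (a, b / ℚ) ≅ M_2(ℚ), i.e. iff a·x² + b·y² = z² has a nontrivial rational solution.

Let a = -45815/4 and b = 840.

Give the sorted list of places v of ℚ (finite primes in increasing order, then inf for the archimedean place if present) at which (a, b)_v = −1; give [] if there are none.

[7, 17]

Mod squares: a ≡ -935, b ≡ 210. Check v ∈ {∞, 2, 3, 5, 7, 11, 17}.
v=11: a=11^1·(≡1), b=11^0·(≡4) mod 11; (1|11)=+1, (4|11)=+1; (−1)^{1·0·5}·(+1)^0·(+1)^1 = +1.
v=7: a=7^2·(≡6), b=7^1·(≡1) mod 7; (6|7)=-1, (1|7)=+1; (−1)^{2·1·3}·(-1)^1·(+1)^2 = -1.
v=3: a=3^0·(≡1), b=3^1·(≡1) mod 3; (1|3)=+1, (1|3)=+1; (−1)^{0·1·1}·(+1)^1·(+1)^0 = +1.
v=∞: -935 < 0 and 210 > 0  ⇒  (a,b)_∞ = +1.
v=17: a=17^1·(≡2), b=17^0·(≡7) mod 17; (2|17)=+1, (7|17)=-1; (−1)^{1·0·8}·(+1)^0·(-1)^1 = -1.
v=5: a=5^1·(≡3), b=5^1·(≡3) mod 5; (3|5)=-1, (3|5)=-1; (−1)^{1·1·2}·(-1)^1·(-1)^1 = +1.
v=2: v_2(a)=-2, v_2(b)=3; units ≡ 1, 1 (mod 8); ε·ε+αω+βω = 0·0+-2·0+3·0 ≡ 0  ⇒  (a,b)_2 = +1.
|Ram(-935, 210)| = 2, even; anisotropic at {7, 17}.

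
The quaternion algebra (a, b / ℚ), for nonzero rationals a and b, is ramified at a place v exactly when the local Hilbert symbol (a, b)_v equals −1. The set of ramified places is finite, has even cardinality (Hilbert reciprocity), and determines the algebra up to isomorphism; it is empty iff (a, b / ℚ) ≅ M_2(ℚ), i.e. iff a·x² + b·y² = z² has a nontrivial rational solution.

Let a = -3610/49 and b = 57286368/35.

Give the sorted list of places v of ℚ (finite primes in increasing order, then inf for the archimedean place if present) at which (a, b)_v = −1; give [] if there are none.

Mod squares: a ≡ -10, b ≡ 38570. Check v ∈ {∞, 2, 3, 5, 7, 19, 29}.
v=19: a=19^2·(≡6), b=19^3·(≡9) mod 19; (6|19)=+1, (9|19)=+1; (−1)^{2·3·9}·(+1)^3·(+1)^2 = +1.
v=29: a=29^0·(≡8), b=29^1·(≡24) mod 29; (8|29)=-1, (24|29)=+1; (−1)^{0·1·14}·(-1)^1·(+1)^0 = -1.
v=5: a=5^1·(≡2), b=5^-1·(≡4) mod 5; (2|5)=-1, (4|5)=+1; (−1)^{1·-1·2}·(-1)^-1·(+1)^1 = -1.
v=∞: -10 < 0 and 38570 > 0  ⇒  (a,b)_∞ = +1.
v=2: v_2(a)=1, v_2(b)=5; units ≡ 3, 5 (mod 8); ε·ε+αω+βω = 1·0+1·1+5·1 ≡ 0  ⇒  (a,b)_2 = +1.
v=7: a=7^-2·(≡2), b=7^-1·(≡4) mod 7; (2|7)=+1, (4|7)=+1; (−1)^{-2·-1·3}·(+1)^-1·(+1)^-2 = +1.
v=3: a=3^0·(≡2), b=3^2·(≡2) mod 3; (2|3)=-1, (2|3)=-1; (−1)^{0·2·1}·(-1)^2·(-1)^0 = +1.
|Ram(-10, 38570)| = 2, even; anisotropic at {5, 29}.

[5, 29]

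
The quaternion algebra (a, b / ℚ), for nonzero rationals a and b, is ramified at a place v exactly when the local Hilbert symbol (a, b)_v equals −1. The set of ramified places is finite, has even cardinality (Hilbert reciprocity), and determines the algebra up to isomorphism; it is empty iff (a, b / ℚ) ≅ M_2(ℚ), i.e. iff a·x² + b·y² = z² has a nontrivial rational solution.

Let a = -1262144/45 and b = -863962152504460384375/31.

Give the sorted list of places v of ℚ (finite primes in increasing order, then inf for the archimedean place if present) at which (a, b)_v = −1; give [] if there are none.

(a, b) ≡ (-98605, -15134665) mod (ℚ^×)²; places V = {2, 3, 5, 7, 11, 13, 29, 31, 37, 41, ∞}.
(a,b)_11: α=0, u≡7; β=2, v≡5 (mod 11); (7|11)=-1, (5|11)=+1; sign (−1)^0·-1^2·+1^0 = +1.
(a,b)_2: α=6, β=0; u≡3, v≡7 (mod 8); ε(u)ε(v)=1·1, αω(v)=6·0, βω(u)=0·1; sum ≡ 1  ⇒  -1.
(a,b)_13: α=1, u≡8; β=3, v≡9 (mod 13); (8|13)=-1, (9|13)=+1; sign (−1)^0·-1^3·+1^1 = -1.
(a,b)_7: α=0, u≡4; β=3, v≡4 (mod 7); (4|7)=+1, (4|7)=+1; sign (−1)^0·+1^3·+1^0 = +1.
(a,b)_29: α=0, u≡25; β=1, v≡28 (mod 29); (25|29)=+1, (28|29)=+1; sign (−1)^0·+1^1·+1^0 = +1.
(a,b)_31: α=0, u≡17; β=-1, v≡20 (mod 31); (17|31)=-1, (20|31)=+1; sign (−1)^0·-1^-1·+1^0 = -1.
(a,b)_37: α=1, u≡28; β=1, v≡36 (mod 37); (28|37)=+1, (36|37)=+1; sign (−1)^0·+1^1·+1^1 = +1.
(a,b)_5: α=-1, u≡4; β=5, v≡2 (mod 5); (4|5)=+1, (2|5)=-1; sign (−1)^0·+1^5·-1^-1 = -1.
(a,b)_41: α=1, u≡12; β=4, v≡15 (mod 41); (12|41)=-1, (15|41)=-1; sign (−1)^0·-1^4·-1^1 = -1.
(a,b)_3: α=-2, u≡2; β=0, v≡2 (mod 3); (2|3)=-1, (2|3)=-1; sign (−1)^0·-1^0·-1^-2 = +1.
(a,b)_∞: sgn(-98605)=−, sgn(-15134665)=−, so -1.
(-98605, -15134665 / ℚ) ramifies at {2, 5, 13, 31, 41, ∞}: a division algebra.

[2, 5, 13, 31, 41, inf]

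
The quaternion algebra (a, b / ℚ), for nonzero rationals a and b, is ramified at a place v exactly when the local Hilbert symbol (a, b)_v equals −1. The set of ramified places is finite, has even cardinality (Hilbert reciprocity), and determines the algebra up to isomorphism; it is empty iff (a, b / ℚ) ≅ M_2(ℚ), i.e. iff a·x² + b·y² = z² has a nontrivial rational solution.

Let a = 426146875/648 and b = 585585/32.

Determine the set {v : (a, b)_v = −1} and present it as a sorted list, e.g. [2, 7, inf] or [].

Mod squares: a ≡ 230, b ≡ 770. Check v ∈ {∞, 2, 3, 5, 7, 11, 13, 23}.
v=7: a=7^2·(≡3), b=7^1·(≡3) mod 7; (3|7)=-1, (3|7)=-1; (−1)^{2·1·3}·(-1)^1·(-1)^2 = -1.
v=13: a=13^0·(≡1), b=13^2·(≡12) mod 13; (1|13)=+1, (12|13)=+1; (−1)^{0·2·6}·(+1)^2·(+1)^0 = +1.
v=2: v_2(a)=-3, v_2(b)=-5; units ≡ 3, 1 (mod 8); ε·ε+αω+βω = 1·0+-3·0+-5·1 ≡ 1  ⇒  (a,b)_2 = -1.
v=5: a=5^5·(≡4), b=5^1·(≡1) mod 5; (4|5)=+1, (1|5)=+1; (−1)^{5·1·2}·(+1)^1·(+1)^5 = +1.
v=∞: 230 > 0 and 770 > 0  ⇒  (a,b)_∞ = +1.
v=11: a=11^2·(≡6), b=11^1·(≡5) mod 11; (6|11)=-1, (5|11)=+1; (−1)^{2·1·5}·(-1)^1·(+1)^2 = -1.
v=3: a=3^-4·(≡2), b=3^2·(≡2) mod 3; (2|3)=-1, (2|3)=-1; (−1)^{-4·2·1}·(-1)^2·(-1)^-4 = +1.
v=23: a=23^1·(≡21), b=23^0·(≡21) mod 23; (21|23)=-1, (21|23)=-1; (−1)^{1·0·11}·(-1)^0·(-1)^1 = -1.
Ram(230, 770) = {2, 7, 11, 23}; no ℚ_2-point on the conic.

[2, 7, 11, 23]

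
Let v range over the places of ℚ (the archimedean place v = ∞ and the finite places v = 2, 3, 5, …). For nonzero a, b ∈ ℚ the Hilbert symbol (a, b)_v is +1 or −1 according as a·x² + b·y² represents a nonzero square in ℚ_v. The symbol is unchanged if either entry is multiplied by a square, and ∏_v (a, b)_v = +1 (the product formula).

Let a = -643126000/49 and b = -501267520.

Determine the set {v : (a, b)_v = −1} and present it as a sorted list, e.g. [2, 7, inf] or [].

Mod squares: a ≡ -1607815, b ≡ -46345. Check v ∈ {∞, 2, 5, 7, 11, 13, 23, 31, 41}.
v=23: a=23^1·(≡22), b=23^1·(≡8) mod 23; (22|23)=-1, (8|23)=+1; (−1)^{1·1·11}·(-1)^1·(+1)^1 = +1.
v=11: a=11^1·(≡9), b=11^0·(≡5) mod 11; (9|11)=+1, (5|11)=+1; (−1)^{1·0·5}·(+1)^0·(+1)^1 = +1.
v=41: a=41^1·(≡34), b=41^0·(≡38) mod 41; (34|41)=-1, (38|41)=-1; (−1)^{1·0·20}·(-1)^0·(-1)^1 = -1.
v=2: v_2(a)=4, v_2(b)=6; units ≡ 1, 7 (mod 8); ε·ε+αω+βω = 0·1+4·0+6·0 ≡ 0  ⇒  (a,b)_2 = +1.
v=7: a=7^-2·(≡1), b=7^0·(≡2) mod 7; (1|7)=+1, (2|7)=+1; (−1)^{-2·0·3}·(+1)^0·(+1)^-2 = +1.
v=5: a=5^3·(≡3), b=5^1·(≡1) mod 5; (3|5)=-1, (1|5)=+1; (−1)^{3·1·2}·(-1)^1·(+1)^3 = -1.
v=∞: -1607815 < 0 and -46345 < 0  ⇒  (a,b)_∞ = -1.
v=31: a=31^1·(≡21), b=31^1·(≡21) mod 31; (21|31)=-1, (21|31)=-1; (−1)^{1·1·15}·(-1)^1·(-1)^1 = -1.
v=13: a=13^0·(≡12), b=13^3·(≡3) mod 13; (12|13)=+1, (3|13)=+1; (−1)^{0·3·6}·(+1)^3·(+1)^0 = +1.
(-1607815, -46345 / ℚ) ramifies at {5, 31, 41, ∞}: a division algebra.

[5, 31, 41, inf]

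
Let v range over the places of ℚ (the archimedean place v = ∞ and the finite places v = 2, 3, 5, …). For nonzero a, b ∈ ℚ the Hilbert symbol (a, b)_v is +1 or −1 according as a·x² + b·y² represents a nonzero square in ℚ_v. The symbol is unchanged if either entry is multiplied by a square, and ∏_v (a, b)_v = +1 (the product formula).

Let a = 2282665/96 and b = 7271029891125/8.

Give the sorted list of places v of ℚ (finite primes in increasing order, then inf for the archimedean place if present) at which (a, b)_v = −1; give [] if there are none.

(a, b) ≡ (2310, 10010) mod (ℚ^×)²; places V = {2, 3, 5, 7, 11, 13, ∞}.
(a,b)_13: α=0, u≡12; β=1, v≡1 (mod 13); (12|13)=+1, (1|13)=+1; sign (−1)^0·+1^1·+1^0 = +1.
(a,b)_5: α=1, u≡3; β=3, v≡3 (mod 5); (3|5)=-1, (3|5)=-1; sign (−1)^0·-1^3·-1^1 = +1.
(a,b)_2: α=-5, β=-3; u≡3, v≡5 (mod 8); ε(u)ε(v)=1·0, αω(v)=-5·1, βω(u)=-3·1; sum ≡ 0  ⇒  +1.
(a,b)_3: α=-1, u≡2; β=4, v≡2 (mod 3); (2|3)=-1, (2|3)=-1; sign (−1)^0·-1^4·-1^-1 = -1.
(a,b)_11: α=3, u≡4; β=5, v≡8 (mod 11); (4|11)=+1, (8|11)=-1; sign (−1)^1·+1^5·-1^3 = +1.
(a,b)_∞: sgn(2310)=+, sgn(10010)=+, so +1.
(a,b)_7: α=3, u≡1; β=3, v≡1 (mod 7); (1|7)=+1, (1|7)=+1; sign (−1)^1·+1^3·+1^3 = -1.
Ram(2310, 10010) = {3, 7}; no ℚ_3-point on the conic.

[3, 7]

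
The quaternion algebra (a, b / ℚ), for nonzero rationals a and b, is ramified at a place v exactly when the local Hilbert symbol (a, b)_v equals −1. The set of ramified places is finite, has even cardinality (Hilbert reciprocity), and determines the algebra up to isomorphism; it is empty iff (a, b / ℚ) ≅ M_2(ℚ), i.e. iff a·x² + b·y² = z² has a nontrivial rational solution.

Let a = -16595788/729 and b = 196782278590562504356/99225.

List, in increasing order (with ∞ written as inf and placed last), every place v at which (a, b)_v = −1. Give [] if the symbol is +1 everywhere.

Mod squares: a ≡ -7843, b ≡ 9889. Check v ∈ {∞, 2, 3, 5, 7, 11, 17, 23, 29, 31}.
v=23: a=23^3·(≡1), b=23^6·(≡14) mod 23; (1|23)=+1, (14|23)=-1; (−1)^{3·6·11}·(+1)^6·(-1)^3 = -1.
v=11: a=11^1·(≡10), b=11^3·(≡2) mod 11; (10|11)=-1, (2|11)=-1; (−1)^{1·3·5}·(-1)^3·(-1)^1 = -1.
v=7: a=7^0·(≡1), b=7^-2·(≡3) mod 7; (1|7)=+1, (3|7)=-1; (−1)^{0·-2·3}·(+1)^-2·(-1)^0 = +1.
v=2: v_2(a)=2, v_2(b)=2; units ≡ 5, 1 (mod 8); ε·ε+αω+βω = 0·0+2·0+2·1 ≡ 0  ⇒  (a,b)_2 = +1.
v=∞: -7843 < 0 and 9889 > 0  ⇒  (a,b)_∞ = +1.
v=3: a=3^-6·(≡2), b=3^-4·(≡1) mod 3; (2|3)=-1, (1|3)=+1; (−1)^{-6·-4·1}·(-1)^-4·(+1)^-6 = +1.
v=17: a=17^0·(≡7), b=17^2·(≡6) mod 17; (7|17)=-1, (6|17)=-1; (−1)^{0·2·8}·(-1)^2·(-1)^0 = +1.
v=29: a=29^0·(≡25), b=29^1·(≡28) mod 29; (25|29)=+1, (28|29)=+1; (−1)^{0·1·14}·(+1)^1·(+1)^0 = +1.
v=31: a=31^1·(≡13), b=31^3·(≡14) mod 31; (13|31)=-1, (14|31)=+1; (−1)^{1·3·15}·(-1)^3·(+1)^1 = +1.
v=5: a=5^0·(≡3), b=5^-2·(≡4) mod 5; (3|5)=-1, (4|5)=+1; (−1)^{0·-2·2}·(-1)^-2·(+1)^0 = +1.
Ram(-7843, 9889) = {11, 23}; no ℚ_11-point on the conic.

[11, 23]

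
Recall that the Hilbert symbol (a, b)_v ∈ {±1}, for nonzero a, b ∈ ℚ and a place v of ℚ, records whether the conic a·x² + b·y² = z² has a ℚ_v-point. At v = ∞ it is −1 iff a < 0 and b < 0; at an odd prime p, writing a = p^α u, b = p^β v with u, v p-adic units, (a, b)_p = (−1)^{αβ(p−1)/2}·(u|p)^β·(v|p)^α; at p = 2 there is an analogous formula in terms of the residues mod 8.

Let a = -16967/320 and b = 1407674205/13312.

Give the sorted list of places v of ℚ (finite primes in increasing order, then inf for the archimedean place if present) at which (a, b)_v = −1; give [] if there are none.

(a, b) ≡ (-235, 65) mod (ℚ^×)²; places V = {2, 3, 5, 7, 13, 17, 19, 47, ∞}.
(a,b)_19: α=2, u≡3; β=0, v≡8 (mod 19); (3|19)=-1, (8|19)=-1; sign (−1)^0·-1^0·-1^2 = +1.
(a,b)_3: α=0, u≡2; β=2, v≡2 (mod 3); (2|3)=-1, (2|3)=-1; sign (−1)^0·-1^2·-1^0 = +1.
(a,b)_5: α=-1, u≡2; β=1, v≡3 (mod 5); (2|5)=-1, (3|5)=-1; sign (−1)^0·-1^1·-1^-1 = +1.
(a,b)_2: α=-6, β=-10; u≡5, v≡1 (mod 8); ε(u)ε(v)=0·0, αω(v)=-6·0, βω(u)=-10·1; sum ≡ 0  ⇒  +1.
(a,b)_17: α=0, u≡6; β=2, v≡5 (mod 17); (6|17)=-1, (5|17)=-1; sign (−1)^0·-1^2·-1^0 = +1.
(a,b)_7: α=0, u≡3; β=2, v≡2 (mod 7); (3|7)=-1, (2|7)=+1; sign (−1)^0·-1^2·+1^0 = +1.
(a,b)_47: α=1, u≡14; β=2, v≡6 (mod 47); (14|47)=+1, (6|47)=+1; sign (−1)^0·+1^2·+1^1 = +1.
(a,b)_∞: sgn(-235)=−, sgn(65)=+, so +1.
(a,b)_13: α=0, u≡3; β=-1, v≡8 (mod 13); (3|13)=+1, (8|13)=-1; sign (−1)^0·+1^-1·-1^0 = +1.
Ram(a, b) = ∅: the form -235·x² + 65·y² − z² is isotropic over every ℚ_v, so by Hasse–Minkowski it is isotropic over ℚ.

[]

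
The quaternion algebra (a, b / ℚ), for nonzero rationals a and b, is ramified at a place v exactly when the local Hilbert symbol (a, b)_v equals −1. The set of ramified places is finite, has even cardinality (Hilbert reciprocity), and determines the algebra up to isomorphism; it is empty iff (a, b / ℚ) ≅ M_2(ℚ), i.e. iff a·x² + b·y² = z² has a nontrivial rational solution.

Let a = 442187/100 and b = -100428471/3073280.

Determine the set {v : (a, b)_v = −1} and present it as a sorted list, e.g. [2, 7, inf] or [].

[3, 5, 13, 17]

Mod squares: a ≡ 323, b ≡ -40755. Check v ∈ {∞, 2, 3, 5, 7, 11, 13, 17, 19, 37}.
v=3: a=3^0·(≡2), b=3^3·(≡2) mod 3; (2|3)=-1, (2|3)=-1; (−1)^{0·3·1}·(-1)^3·(-1)^0 = -1.
v=2: v_2(a)=-2, v_2(b)=-8; units ≡ 3, 5 (mod 8); ε·ε+αω+βω = 1·0+-2·1+-8·1 ≡ 0  ⇒  (a,b)_2 = +1.
v=19: a=19^1·(≡11), b=19^1·(≡10) mod 19; (11|19)=+1, (10|19)=-1; (−1)^{1·1·9}·(+1)^1·(-1)^1 = +1.
v=∞: 323 > 0 and -40755 < 0  ⇒  (a,b)_∞ = +1.
v=37: a=37^2·(≡11), b=37^2·(≡15) mod 37; (11|37)=+1, (15|37)=-1; (−1)^{2·2·18}·(+1)^2·(-1)^2 = +1.
v=7: a=7^0·(≡2), b=7^-4·(≡3) mod 7; (2|7)=+1, (3|7)=-1; (−1)^{0·-4·3}·(+1)^-4·(-1)^0 = +1.
v=11: a=11^0·(≡9), b=11^1·(≡7) mod 11; (9|11)=+1, (7|11)=-1; (−1)^{0·1·5}·(+1)^1·(-1)^0 = +1.
v=13: a=13^0·(≡2), b=13^1·(≡11) mod 13; (2|13)=-1, (11|13)=-1; (−1)^{0·1·6}·(-1)^1·(-1)^0 = -1.
v=5: a=5^-2·(≡3), b=5^-1·(≡4) mod 5; (3|5)=-1, (4|5)=+1; (−1)^{-2·-1·2}·(-1)^-1·(+1)^-2 = -1.
v=17: a=17^1·(≡8), b=17^0·(≡5) mod 17; (8|17)=+1, (5|17)=-1; (−1)^{1·0·8}·(+1)^0·(-1)^1 = -1.
(323, -40755 / ℚ) ramifies at {3, 5, 13, 17}: a division algebra.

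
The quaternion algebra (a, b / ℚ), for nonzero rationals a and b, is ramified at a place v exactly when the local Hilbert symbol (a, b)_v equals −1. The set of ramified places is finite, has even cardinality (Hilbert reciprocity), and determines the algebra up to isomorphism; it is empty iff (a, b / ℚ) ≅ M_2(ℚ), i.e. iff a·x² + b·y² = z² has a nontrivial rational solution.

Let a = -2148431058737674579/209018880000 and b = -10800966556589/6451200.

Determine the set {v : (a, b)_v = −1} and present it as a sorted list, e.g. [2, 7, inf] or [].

Mod squares: a ≡ -1315237, b ≡ -2387. Check v ∈ {∞, 2, 3, 5, 7, 11, 17, 19, 29, 31}.
v=3: a=3^-6·(≡2), b=3^-2·(≡1) mod 3; (2|3)=-1, (1|3)=+1; (−1)^{-6·-2·1}·(-1)^-2·(+1)^-6 = +1.
v=5: a=5^-4·(≡2), b=5^-2·(≡2) mod 5; (2|5)=-1, (2|5)=-1; (−1)^{-4·-2·2}·(-1)^-2·(-1)^-4 = +1.
v=2: v_2(a)=-16, v_2(b)=-12; units ≡ 3, 5 (mod 8); ε·ε+αω+βω = 1·0+-16·1+-12·1 ≡ 0  ⇒  (a,b)_2 = +1.
v=17: a=17^2·(≡4), b=17^2·(≡7) mod 17; (4|17)=+1, (7|17)=-1; (−1)^{2·2·8}·(+1)^2·(-1)^2 = +1.
v=31: a=31^1·(≡21), b=31^1·(≡7) mod 31; (21|31)=-1, (7|31)=+1; (−1)^{1·1·15}·(-1)^1·(+1)^1 = +1.
v=∞: -1315237 < 0 and -2387 < 0  ⇒  (a,b)_∞ = -1.
v=7: a=7^-1·(≡5), b=7^-1·(≡1) mod 7; (5|7)=-1, (1|7)=+1; (−1)^{-1·-1·3}·(-1)^-1·(+1)^-1 = +1.
v=19: a=19^7·(≡12), b=19^4·(≡6) mod 19; (12|19)=-1, (6|19)=+1; (−1)^{7·4·9}·(-1)^4·(+1)^7 = +1.
v=11: a=11^1·(≡5), b=11^1·(≡4) mod 11; (5|11)=+1, (4|11)=+1; (−1)^{1·1·5}·(+1)^1·(+1)^1 = -1.
v=29: a=29^3·(≡15), b=29^2·(≡7) mod 29; (15|29)=-1, (7|29)=+1; (−1)^{3·2·14}·(-1)^2·(+1)^3 = +1.
(-1315237, -2387 / ℚ) ramifies at {11, ∞}: a division algebra.

[11, inf]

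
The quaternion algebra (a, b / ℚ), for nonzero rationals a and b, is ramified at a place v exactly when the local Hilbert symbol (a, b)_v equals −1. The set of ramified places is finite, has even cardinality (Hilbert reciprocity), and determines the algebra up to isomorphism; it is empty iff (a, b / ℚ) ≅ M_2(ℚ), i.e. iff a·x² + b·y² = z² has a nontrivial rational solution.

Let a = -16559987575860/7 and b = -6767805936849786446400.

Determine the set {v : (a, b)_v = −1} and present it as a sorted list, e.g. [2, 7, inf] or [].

[3, inf]

(a, b) ≡ (-89355, -2001) mod (ℚ^×)²; places V = {2, 3, 5, 7, 23, 29, 37, ∞}.
(a,b)_2: α=2, β=6; u≡5, v≡7 (mod 8); ε(u)ε(v)=0·1, αω(v)=2·0, βω(u)=6·1; sum ≡ 0  ⇒  +1.
(a,b)_∞: sgn(-89355)=−, sgn(-2001)=−, so -1.
(a,b)_37: α=1, u≡12; β=2, v≡25 (mod 37); (12|37)=+1, (25|37)=+1; sign (−1)^0·+1^2·+1^1 = +1.
(a,b)_23: α=3, u≡18; β=5, v≡5 (mod 23); (18|23)=+1, (5|23)=-1; sign (−1)^1·+1^5·-1^3 = +1.
(a,b)_3: α=7, u≡2; β=9, v≡2 (mod 3); (2|3)=-1, (2|3)=-1; sign (−1)^1·-1^9·-1^7 = -1.
(a,b)_5: α=1, u≡4; β=2, v≡4 (mod 5); (4|5)=+1, (4|5)=+1; sign (−1)^0·+1^2·+1^1 = +1.
(a,b)_7: α=-1, u≡6; β=0, v≡1 (mod 7); (6|7)=-1, (1|7)=+1; sign (−1)^0·-1^0·+1^-1 = +1.
(a,b)_29: α=2, u≡7; β=3, v≡26 (mod 29); (7|29)=+1, (26|29)=-1; sign (−1)^0·+1^3·-1^2 = +1.
(-89355, -2001 / ℚ) ramifies at {3, ∞}: a division algebra.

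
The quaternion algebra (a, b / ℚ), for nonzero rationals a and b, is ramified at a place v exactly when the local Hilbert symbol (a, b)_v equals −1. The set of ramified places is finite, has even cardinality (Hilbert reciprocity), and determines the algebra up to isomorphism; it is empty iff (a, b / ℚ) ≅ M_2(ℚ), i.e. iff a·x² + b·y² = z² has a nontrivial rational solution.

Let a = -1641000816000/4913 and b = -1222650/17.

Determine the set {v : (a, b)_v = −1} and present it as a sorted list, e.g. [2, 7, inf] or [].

(a, b) ≡ (-67830, -92378) mod (ℚ^×)²; places V = {2, 3, 5, 7, 11, 13, 17, 19, ∞}.
(a,b)_5: α=3, u≡4; β=2, v≡2 (mod 5); (4|5)=+1, (2|5)=-1; sign (−1)^0·+1^2·-1^3 = -1.
(a,b)_3: α=3, u≡1; β=2, v≡1 (mod 3); (1|3)=+1, (1|3)=+1; sign (−1)^0·+1^2·+1^3 = +1.
(a,b)_11: α=0, u≡10; β=1, v≡10 (mod 11); (10|11)=-1, (10|11)=-1; sign (−1)^0·-1^1·-1^0 = -1.
(a,b)_17: α=-3, u≡5; β=-1, v≡7 (mod 17); (5|17)=-1, (7|17)=-1; sign (−1)^0·-1^-1·-1^-3 = +1.
(a,b)_∞: sgn(-67830)=−, sgn(-92378)=−, so -1.
(a,b)_13: α=4, u≡4; β=1, v≡11 (mod 13); (4|13)=+1, (11|13)=-1; sign (−1)^0·+1^1·-1^4 = +1.
(a,b)_19: α=1, u≡18; β=1, v≡8 (mod 19); (18|19)=-1, (8|19)=-1; sign (−1)^1·-1^1·-1^1 = -1.
(a,b)_2: α=7, β=1; u≡5, v≡3 (mod 8); ε(u)ε(v)=0·1, αω(v)=7·1, βω(u)=1·1; sum ≡ 0  ⇒  +1.
(a,b)_7: α=1, u≡3; β=0, v≡4 (mod 7); (3|7)=-1, (4|7)=+1; sign (−1)^0·-1^0·+1^1 = +1.
(-67830, -92378 / ℚ) ramifies at {5, 11, 19, ∞}: a division algebra.

[5, 11, 19, inf]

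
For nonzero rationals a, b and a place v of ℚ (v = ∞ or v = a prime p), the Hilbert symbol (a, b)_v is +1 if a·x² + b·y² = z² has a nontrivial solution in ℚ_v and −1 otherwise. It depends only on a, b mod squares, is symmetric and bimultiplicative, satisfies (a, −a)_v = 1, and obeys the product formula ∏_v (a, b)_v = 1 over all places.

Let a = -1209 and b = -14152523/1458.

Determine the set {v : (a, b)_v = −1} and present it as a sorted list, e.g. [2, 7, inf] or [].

[3, inf]

(a, b) ≡ (-1209, -4774) mod (ℚ^×)²; places V = {2, 3, 7, 11, 13, 31, ∞}.
(a,b)_2: α=0, β=-1; u≡7, v≡5 (mod 8); ε(u)ε(v)=1·0, αω(v)=0·1, βω(u)=-1·0; sum ≡ 0  ⇒  +1.
(a,b)_11: α=0, u≡1; β=3, v≡8 (mod 11); (1|11)=+1, (8|11)=-1; sign (−1)^0·+1^3·-1^0 = +1.
(a,b)_3: α=1, u≡2; β=-6, v≡2 (mod 3); (2|3)=-1, (2|3)=-1; sign (−1)^0·-1^-6·-1^1 = -1.
(a,b)_∞: sgn(-1209)=−, sgn(-4774)=−, so -1.
(a,b)_31: α=1, u≡23; β=1, v≡4 (mod 31); (23|31)=-1, (4|31)=+1; sign (−1)^1·-1^1·+1^1 = +1.
(a,b)_13: α=1, u≡11; β=0, v≡9 (mod 13); (11|13)=-1, (9|13)=+1; sign (−1)^0·-1^0·+1^1 = +1.
(a,b)_7: α=0, u≡2; β=3, v≡2 (mod 7); (2|7)=+1, (2|7)=+1; sign (−1)^0·+1^3·+1^0 = +1.
(-1209, -4774 / ℚ) ramifies at {3, ∞}: a division algebra.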